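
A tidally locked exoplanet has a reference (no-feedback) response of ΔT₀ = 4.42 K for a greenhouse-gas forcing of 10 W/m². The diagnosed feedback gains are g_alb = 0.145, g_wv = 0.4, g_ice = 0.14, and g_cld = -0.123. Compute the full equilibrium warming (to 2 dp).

10.09 K

Total gain g = 0.145 + 0.4 + 0.14 − 0.123 = 0.562.
Amplification A = 1/(1 − 0.562) = 2.283.
ΔT = 4.42 × 2.283 = 10.09 K.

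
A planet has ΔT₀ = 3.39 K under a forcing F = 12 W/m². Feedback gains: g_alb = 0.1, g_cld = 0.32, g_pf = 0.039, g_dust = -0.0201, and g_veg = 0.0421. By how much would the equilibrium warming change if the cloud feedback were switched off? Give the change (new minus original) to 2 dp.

-2.49 K

Original: g = 0.481, ΔT = 3.39/(1−0.481) = 6.5318 K.
Without cloud: g' = 0.161, ΔT' = 3.39/(1−0.161) = 4.0405 K.
Change = 4.0405 − 6.5318 = -2.49 K.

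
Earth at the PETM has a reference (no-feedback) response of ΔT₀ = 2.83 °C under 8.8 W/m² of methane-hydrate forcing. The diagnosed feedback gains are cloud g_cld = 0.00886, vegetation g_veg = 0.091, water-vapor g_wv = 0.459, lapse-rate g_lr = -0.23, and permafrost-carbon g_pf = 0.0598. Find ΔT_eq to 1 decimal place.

Total gain g = 0.00886 + 0.091 + 0.459 − 0.23 + 0.0598 = 0.38866.
Amplification A = 1/(1 − 0.38866) = 1.636.
ΔT = 2.83 × 1.636 = 4.6 °C.

4.6 °C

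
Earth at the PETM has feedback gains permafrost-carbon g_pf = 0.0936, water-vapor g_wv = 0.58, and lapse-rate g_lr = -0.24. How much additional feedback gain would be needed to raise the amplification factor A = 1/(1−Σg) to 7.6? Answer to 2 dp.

0.43

Current total gain = 0.4336.
Target gain for A = 7.6: g* = 1 − 1/7.6 = 0.8684.
Additional gain needed = 0.8684 − 0.4336 = 0.43.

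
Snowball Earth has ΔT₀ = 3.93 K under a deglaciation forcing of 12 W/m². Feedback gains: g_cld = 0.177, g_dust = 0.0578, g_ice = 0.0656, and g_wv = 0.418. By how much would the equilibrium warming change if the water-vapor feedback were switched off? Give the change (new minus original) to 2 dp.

-8.34 K

Original: g = 0.7184, ΔT = 3.93/(1−0.7184) = 13.9560 K.
Without water-vapor: g' = 0.3004, ΔT' = 3.93/(1−0.3004) = 5.6175 K.
Change = 5.6175 − 13.9560 = -8.34 K.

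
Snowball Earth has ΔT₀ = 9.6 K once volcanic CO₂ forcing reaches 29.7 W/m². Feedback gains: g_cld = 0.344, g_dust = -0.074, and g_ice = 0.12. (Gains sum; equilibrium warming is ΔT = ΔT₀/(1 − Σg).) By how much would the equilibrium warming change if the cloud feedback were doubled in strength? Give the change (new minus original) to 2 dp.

Original: g = 0.39, ΔT = 9.6/(1−0.39) = 15.7377 K.
With doubled cloud: g' = 0.734, ΔT' = 9.6/(1−0.734) = 36.0902 K.
Change = 36.0902 − 15.7377 = 20.35 K.

20.35 K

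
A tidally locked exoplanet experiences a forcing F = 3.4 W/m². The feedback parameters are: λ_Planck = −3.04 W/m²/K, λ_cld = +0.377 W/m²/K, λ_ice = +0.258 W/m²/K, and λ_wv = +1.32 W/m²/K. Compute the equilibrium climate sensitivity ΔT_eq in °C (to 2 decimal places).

3.13 °C

Net feedback parameter λ = (−3.04) + (+0.377) + (+0.258) + (+1.32) = -1.085 W/m²/K.
ΔT = −F/λ = −3.4/(-1.085) = 3.13 °C.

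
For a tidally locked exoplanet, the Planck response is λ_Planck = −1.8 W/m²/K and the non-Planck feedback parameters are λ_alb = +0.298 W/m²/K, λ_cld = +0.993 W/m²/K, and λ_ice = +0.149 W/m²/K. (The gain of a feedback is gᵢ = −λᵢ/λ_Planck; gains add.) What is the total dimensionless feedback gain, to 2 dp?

0.80

Convert to gains: g_alb = 0.298/1.8 = 0.1656; g_cld = 0.993/1.8 = 0.5517; g_ice = 0.149/1.8 = 0.08278.
Total gain g = 0.80008.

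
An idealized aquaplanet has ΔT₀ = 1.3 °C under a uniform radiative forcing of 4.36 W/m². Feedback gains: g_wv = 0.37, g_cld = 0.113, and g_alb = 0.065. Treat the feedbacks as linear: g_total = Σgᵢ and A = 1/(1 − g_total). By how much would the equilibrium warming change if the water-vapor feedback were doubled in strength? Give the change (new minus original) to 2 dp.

12.98 °C

Original: g = 0.548, ΔT = 1.3/(1−0.548) = 2.8761 °C.
With doubled water-vapor: g' = 0.918, ΔT' = 1.3/(1−0.918) = 15.8537 °C.
Change = 15.8537 − 2.8761 = 12.98 °C.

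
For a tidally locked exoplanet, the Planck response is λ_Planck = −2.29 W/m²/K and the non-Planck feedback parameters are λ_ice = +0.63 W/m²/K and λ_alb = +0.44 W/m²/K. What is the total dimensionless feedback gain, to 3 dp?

0.467

Convert to gains: g_ice = 0.63/2.29 = 0.2751; g_alb = 0.44/2.29 = 0.1921.
Total gain g = 0.4672.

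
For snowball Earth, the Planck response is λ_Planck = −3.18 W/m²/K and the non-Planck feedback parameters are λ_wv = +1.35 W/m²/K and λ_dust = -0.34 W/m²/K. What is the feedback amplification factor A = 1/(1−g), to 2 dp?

1.47

Convert to gains: g_wv = 1.35/3.18 = 0.4245; g_dust = -0.34/3.18 = -0.1069.
Total gain g = 0.3176.
A = 1/(1 − 0.3176) = 1.47.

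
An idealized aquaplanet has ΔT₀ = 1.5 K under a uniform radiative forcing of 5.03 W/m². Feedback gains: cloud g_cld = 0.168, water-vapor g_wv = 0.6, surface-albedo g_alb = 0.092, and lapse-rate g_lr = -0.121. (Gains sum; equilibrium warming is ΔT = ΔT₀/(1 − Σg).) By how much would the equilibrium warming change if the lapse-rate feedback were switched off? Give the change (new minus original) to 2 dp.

4.97 K

Original: g = 0.739, ΔT = 1.5/(1−0.739) = 5.7471 K.
Without lapse-rate: g' = 0.86, ΔT' = 1.5/(1−0.86) = 10.7143 K.
Change = 10.7143 − 5.7471 = 4.97 K.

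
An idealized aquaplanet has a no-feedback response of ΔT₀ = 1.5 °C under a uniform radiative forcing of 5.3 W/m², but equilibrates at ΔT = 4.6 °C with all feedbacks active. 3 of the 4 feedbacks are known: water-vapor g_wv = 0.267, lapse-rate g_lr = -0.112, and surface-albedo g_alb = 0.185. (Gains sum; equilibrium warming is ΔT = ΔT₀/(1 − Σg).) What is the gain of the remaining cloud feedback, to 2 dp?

Amplification A = ΔT/ΔT₀ = 4.6/1.5 = 3.067.
Total gain g = 1 − 1/A = 1 − 1/3.067 = 0.6739.
Known gains sum to 0.267 − 0.112 + 0.185 = 0.34.
g_cld = 0.6739 − 0.34 = 0.33.

0.33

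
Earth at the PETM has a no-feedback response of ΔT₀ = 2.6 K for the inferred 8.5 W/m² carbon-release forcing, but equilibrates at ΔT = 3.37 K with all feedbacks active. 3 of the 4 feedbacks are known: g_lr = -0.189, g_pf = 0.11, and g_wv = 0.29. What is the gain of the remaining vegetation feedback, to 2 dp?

0.02

Amplification A = ΔT/ΔT₀ = 3.37/2.6 = 1.296.
Total gain g = 1 − 1/A = 1 − 1/1.296 = 0.2284.
Known gains sum to -0.189 + 0.11 + 0.29 = 0.211.
g_veg = 0.2284 − 0.211 = 0.02.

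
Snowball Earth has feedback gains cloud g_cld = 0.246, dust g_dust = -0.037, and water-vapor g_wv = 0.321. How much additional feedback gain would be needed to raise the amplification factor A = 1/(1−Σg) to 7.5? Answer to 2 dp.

0.34

Current total gain = 0.53.
Target gain for A = 7.5: g* = 1 − 1/7.5 = 0.8667.
Additional gain needed = 0.8667 − 0.53 = 0.34.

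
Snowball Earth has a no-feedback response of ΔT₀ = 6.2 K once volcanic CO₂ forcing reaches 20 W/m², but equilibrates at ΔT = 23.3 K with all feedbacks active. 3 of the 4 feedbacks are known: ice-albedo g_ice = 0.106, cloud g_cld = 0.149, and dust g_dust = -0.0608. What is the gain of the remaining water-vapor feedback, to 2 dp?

0.54

Amplification A = ΔT/ΔT₀ = 23.3/6.2 = 3.758.
Total gain g = 1 − 1/A = 1 − 1/3.758 = 0.7339.
Known gains sum to 0.106 + 0.149 − 0.0608 = 0.1942.
g_wv = 0.7339 − 0.1942 = 0.54.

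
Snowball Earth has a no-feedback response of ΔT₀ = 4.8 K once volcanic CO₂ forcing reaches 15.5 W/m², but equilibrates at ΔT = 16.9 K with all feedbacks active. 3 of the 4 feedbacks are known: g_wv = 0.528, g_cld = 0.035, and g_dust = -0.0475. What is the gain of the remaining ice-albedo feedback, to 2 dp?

0.20

Amplification A = ΔT/ΔT₀ = 16.9/4.8 = 3.521.
Total gain g = 1 − 1/A = 1 − 1/3.521 = 0.716.
Known gains sum to 0.528 + 0.035 − 0.0475 = 0.5155.
g_ice = 0.716 − 0.5155 = 0.20.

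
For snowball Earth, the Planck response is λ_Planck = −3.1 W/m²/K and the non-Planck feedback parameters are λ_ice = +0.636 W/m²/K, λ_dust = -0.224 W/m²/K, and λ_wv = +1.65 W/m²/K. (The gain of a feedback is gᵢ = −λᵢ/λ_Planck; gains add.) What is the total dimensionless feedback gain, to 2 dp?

0.67

Convert to gains: g_ice = 0.636/3.1 = 0.2052; g_dust = -0.224/3.1 = -0.07226; g_wv = 1.65/3.1 = 0.5323.
Total gain g = 0.66524.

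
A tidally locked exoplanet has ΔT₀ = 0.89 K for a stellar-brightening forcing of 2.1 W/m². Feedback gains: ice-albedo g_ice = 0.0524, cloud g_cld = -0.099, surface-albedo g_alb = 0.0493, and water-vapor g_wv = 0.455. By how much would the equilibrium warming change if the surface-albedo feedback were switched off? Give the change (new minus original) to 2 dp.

Original: g = 0.4577, ΔT = 0.89/(1−0.4577) = 1.6412 K.
Without surface-albedo: g' = 0.4084, ΔT' = 0.89/(1−0.4084) = 1.5044 K.
Change = 1.5044 − 1.6412 = -0.14 K.

-0.14 K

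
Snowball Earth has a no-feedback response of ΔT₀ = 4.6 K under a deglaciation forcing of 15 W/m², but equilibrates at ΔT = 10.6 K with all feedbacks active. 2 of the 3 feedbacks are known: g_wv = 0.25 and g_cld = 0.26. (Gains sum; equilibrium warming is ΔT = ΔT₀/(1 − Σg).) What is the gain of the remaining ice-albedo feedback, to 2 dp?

Amplification A = ΔT/ΔT₀ = 10.6/4.6 = 2.304.
Total gain g = 1 − 1/A = 1 − 1/2.304 = 0.566.
Known gains sum to 0.25 + 0.26 = 0.51.
g_ice = 0.566 − 0.51 = 0.06.

0.06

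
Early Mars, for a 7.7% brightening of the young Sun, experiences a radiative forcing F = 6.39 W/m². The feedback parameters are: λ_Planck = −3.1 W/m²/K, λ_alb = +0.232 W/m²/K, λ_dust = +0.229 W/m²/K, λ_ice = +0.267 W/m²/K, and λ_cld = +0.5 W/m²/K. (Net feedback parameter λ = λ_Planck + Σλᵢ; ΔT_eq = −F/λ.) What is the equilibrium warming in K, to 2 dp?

3.41 K

Net feedback parameter λ = (−3.1) + (+0.232) + (+0.229) + (+0.267) + (+0.5) = -1.872 W/m²/K.
ΔT = −F/λ = −6.39/(-1.872) = 3.41 K.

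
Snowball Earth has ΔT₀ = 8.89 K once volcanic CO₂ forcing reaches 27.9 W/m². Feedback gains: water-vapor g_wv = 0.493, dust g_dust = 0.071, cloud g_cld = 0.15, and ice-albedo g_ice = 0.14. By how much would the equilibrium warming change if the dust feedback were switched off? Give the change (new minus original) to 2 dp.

Original: g = 0.854, ΔT = 8.89/(1−0.854) = 60.8904 K.
Without dust: g' = 0.783, ΔT' = 8.89/(1−0.783) = 40.9677 K.
Change = 40.9677 − 60.8904 = -19.92 K.

-19.92 K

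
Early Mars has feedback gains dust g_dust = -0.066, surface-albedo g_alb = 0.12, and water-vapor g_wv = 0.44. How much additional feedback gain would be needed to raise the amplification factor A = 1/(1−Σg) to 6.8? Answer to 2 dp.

0.36

Current total gain = 0.494.
Target gain for A = 6.8: g* = 1 − 1/6.8 = 0.8529.
Additional gain needed = 0.8529 − 0.494 = 0.36.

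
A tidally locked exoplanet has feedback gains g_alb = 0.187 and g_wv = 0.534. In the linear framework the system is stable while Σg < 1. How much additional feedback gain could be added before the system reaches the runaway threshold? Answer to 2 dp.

0.28

Current total gain = 0.187 + 0.534 = 0.721.
Margin to runaway = 1 − 0.721 = 0.28.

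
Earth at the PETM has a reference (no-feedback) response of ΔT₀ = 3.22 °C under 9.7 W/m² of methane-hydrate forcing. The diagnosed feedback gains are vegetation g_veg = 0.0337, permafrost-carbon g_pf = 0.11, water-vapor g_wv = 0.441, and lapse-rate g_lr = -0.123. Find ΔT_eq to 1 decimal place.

Total gain g = 0.0337 + 0.11 + 0.441 − 0.123 = 0.4617.
Amplification A = 1/(1 − 0.4617) = 1.858.
ΔT = 3.22 × 1.858 = 6.0 °C.

6.0 °C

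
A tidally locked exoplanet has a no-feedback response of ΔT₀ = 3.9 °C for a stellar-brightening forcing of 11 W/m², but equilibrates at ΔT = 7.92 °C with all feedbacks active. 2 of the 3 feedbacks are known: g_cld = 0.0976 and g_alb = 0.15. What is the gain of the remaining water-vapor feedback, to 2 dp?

0.26

Amplification A = ΔT/ΔT₀ = 7.92/3.9 = 2.031.
Total gain g = 1 − 1/A = 1 − 1/2.031 = 0.5076.
Known gains sum to 0.0976 + 0.15 = 0.2476.
g_wv = 0.5076 − 0.2476 = 0.26.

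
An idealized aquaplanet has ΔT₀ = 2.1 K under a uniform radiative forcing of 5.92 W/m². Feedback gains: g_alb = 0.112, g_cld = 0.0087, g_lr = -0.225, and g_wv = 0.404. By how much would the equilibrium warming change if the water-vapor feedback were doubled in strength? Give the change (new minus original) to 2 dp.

4.09 K

Original: g = 0.2997, ΔT = 2.1/(1−0.2997) = 2.9987 K.
With doubled water-vapor: g' = 0.7037, ΔT' = 2.1/(1−0.7037) = 7.0874 K.
Change = 7.0874 − 2.9987 = 4.09 K.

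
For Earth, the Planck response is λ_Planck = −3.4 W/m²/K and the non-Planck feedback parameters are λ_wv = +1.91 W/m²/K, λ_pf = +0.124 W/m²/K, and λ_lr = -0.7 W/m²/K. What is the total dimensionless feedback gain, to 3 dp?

Convert to gains: g_wv = 1.91/3.4 = 0.5618; g_pf = 0.124/3.4 = 0.03647; g_lr = -0.7/3.4 = -0.2059.
Total gain g = 0.39237.

0.392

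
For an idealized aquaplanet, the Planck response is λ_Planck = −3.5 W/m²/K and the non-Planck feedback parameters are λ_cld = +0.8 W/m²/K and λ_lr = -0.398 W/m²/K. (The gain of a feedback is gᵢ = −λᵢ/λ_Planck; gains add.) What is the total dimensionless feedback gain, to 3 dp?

0.115

Convert to gains: g_cld = 0.8/3.5 = 0.2286; g_lr = -0.398/3.5 = -0.1137.
Total gain g = 0.1149.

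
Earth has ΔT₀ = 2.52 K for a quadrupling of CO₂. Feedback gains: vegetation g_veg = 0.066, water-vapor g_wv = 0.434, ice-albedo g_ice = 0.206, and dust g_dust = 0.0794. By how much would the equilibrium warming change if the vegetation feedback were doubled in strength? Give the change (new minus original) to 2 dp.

5.22 K

Original: g = 0.7854, ΔT = 2.52/(1−0.7854) = 11.7428 K.
With doubled vegetation: g' = 0.8514, ΔT' = 2.52/(1−0.8514) = 16.9583 K.
Change = 16.9583 − 11.7428 = 5.22 K.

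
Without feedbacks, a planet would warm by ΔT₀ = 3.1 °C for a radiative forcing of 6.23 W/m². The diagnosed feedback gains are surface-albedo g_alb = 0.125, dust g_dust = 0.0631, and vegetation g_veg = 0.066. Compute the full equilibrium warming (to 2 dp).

Total gain g = 0.125 + 0.0631 + 0.066 = 0.2541.
Amplification A = 1/(1 − 0.2541) = 1.341.
ΔT = 3.1 × 1.341 = 4.16 °C.

4.16 °C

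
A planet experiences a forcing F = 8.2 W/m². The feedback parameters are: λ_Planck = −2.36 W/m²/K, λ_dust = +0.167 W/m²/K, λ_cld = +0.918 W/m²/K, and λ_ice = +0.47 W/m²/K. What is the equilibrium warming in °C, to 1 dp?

10.2 °C

Net feedback parameter λ = (−2.36) + (+0.167) + (+0.918) + (+0.47) = -0.805 W/m²/K.
ΔT = −F/λ = −8.2/(-0.805) = 10.2 °C.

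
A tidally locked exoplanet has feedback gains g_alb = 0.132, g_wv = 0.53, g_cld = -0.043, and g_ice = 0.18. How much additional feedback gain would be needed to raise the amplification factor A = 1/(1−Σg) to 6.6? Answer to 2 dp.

0.05

Current total gain = 0.799.
Target gain for A = 6.6: g* = 1 − 1/6.6 = 0.8485.
Additional gain needed = 0.8485 − 0.799 = 0.05.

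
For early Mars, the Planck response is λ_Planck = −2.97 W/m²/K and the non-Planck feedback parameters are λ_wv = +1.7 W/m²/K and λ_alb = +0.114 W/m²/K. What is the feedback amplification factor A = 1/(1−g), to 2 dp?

2.57

Convert to gains: g_wv = 1.7/2.97 = 0.5724; g_alb = 0.114/2.97 = 0.03838.
Total gain g = 0.61078.
A = 1/(1 − 0.61078) = 2.57.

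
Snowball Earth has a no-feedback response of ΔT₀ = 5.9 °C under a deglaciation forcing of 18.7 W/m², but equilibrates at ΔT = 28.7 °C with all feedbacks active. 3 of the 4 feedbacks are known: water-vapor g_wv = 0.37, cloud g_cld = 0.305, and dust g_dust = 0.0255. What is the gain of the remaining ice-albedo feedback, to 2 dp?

Amplification A = ΔT/ΔT₀ = 28.7/5.9 = 4.864.
Total gain g = 1 − 1/A = 1 − 1/4.864 = 0.7944.
Known gains sum to 0.37 + 0.305 + 0.0255 = 0.7005.
g_ice = 0.7944 − 0.7005 = 0.09.

0.09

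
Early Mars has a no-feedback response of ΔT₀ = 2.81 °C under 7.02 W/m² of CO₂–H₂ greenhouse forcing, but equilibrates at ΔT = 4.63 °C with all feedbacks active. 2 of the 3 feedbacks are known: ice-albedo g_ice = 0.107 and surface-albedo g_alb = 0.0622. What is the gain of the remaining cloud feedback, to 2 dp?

0.22

Amplification A = ΔT/ΔT₀ = 4.63/2.81 = 1.648.
Total gain g = 1 − 1/A = 1 − 1/1.648 = 0.3932.
Known gains sum to 0.107 + 0.0622 = 0.1692.
g_cld = 0.3932 − 0.1692 = 0.22.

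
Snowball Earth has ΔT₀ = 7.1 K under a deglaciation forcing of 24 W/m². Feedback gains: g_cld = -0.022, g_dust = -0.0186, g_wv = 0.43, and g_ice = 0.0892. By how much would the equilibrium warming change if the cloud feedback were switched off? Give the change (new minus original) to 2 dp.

Original: g = 0.4786, ΔT = 7.1/(1−0.4786) = 13.6172 K.
Without cloud: g' = 0.5006, ΔT' = 7.1/(1−0.5006) = 14.2171 K.
Change = 14.2171 − 13.6172 = 0.60 K.

0.60 K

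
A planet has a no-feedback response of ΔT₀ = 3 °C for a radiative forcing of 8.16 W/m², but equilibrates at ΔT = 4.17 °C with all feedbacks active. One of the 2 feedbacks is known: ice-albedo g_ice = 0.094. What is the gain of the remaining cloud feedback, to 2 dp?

Amplification A = ΔT/ΔT₀ = 4.17/3 = 1.39.
Total gain g = 1 − 1/A = 1 − 1/1.39 = 0.2806.
The known gain is 0.094.
g_cld = 0.2806 − 0.094 = 0.19.

0.19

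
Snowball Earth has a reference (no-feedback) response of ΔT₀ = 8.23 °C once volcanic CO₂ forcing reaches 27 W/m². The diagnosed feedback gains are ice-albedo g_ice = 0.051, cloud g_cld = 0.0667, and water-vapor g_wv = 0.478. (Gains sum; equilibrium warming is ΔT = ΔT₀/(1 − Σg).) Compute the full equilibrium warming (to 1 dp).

Total gain g = 0.051 + 0.0667 + 0.478 = 0.5957.
Amplification A = 1/(1 − 0.5957) = 2.473.
ΔT = 8.23 × 2.473 = 20.4 °C.

20.4 °C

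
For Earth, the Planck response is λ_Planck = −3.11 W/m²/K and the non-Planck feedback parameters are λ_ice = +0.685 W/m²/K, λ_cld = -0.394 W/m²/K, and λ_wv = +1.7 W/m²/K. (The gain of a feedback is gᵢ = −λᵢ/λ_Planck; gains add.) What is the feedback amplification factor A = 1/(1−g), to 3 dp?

Convert to gains: g_ice = 0.685/3.11 = 0.2203; g_cld = -0.394/3.11 = -0.1267; g_wv = 1.7/3.11 = 0.5466.
Total gain g = 0.6402.
A = 1/(1 − 0.6402) = 2.779.

2.779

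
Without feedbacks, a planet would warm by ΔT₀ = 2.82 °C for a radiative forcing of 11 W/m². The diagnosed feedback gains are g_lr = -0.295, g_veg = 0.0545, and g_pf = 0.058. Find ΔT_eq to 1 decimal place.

2.4 °C

Total gain g = -0.295 + 0.0545 + 0.058 = -0.1825.
Amplification A = 1/(1 + 0.1825) = 0.8457.
ΔT = 2.82 × 0.8457 = 2.4 °C.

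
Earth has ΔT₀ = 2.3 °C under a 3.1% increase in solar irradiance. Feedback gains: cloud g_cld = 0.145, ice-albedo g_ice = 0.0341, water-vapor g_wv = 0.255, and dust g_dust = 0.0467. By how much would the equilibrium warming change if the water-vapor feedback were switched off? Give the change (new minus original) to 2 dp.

Original: g = 0.4808, ΔT = 2.3/(1−0.4808) = 4.4299 °C.
Without water-vapor: g' = 0.2258, ΔT' = 2.3/(1−0.2258) = 2.9708 °C.
Change = 2.9708 − 4.4299 = -1.46 °C.

-1.46 °C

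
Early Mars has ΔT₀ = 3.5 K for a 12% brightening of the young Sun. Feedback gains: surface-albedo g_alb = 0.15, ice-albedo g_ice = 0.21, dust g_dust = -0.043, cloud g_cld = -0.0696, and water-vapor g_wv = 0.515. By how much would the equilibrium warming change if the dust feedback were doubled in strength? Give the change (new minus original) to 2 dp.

-2.26 K

Original: g = 0.7624, ΔT = 3.5/(1−0.7624) = 14.7306 K.
With doubled dust: g' = 0.7194, ΔT' = 3.5/(1−0.7194) = 12.4733 K.
Change = 12.4733 − 14.7306 = -2.26 K.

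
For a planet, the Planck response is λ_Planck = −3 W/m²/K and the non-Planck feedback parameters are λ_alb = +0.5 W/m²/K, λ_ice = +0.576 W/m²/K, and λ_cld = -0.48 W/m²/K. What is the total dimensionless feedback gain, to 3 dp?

0.199

Convert to gains: g_alb = 0.5/3 = 0.1667; g_ice = 0.576/3 = 0.192; g_cld = -0.48/3 = -0.16.
Total gain g = 0.1987.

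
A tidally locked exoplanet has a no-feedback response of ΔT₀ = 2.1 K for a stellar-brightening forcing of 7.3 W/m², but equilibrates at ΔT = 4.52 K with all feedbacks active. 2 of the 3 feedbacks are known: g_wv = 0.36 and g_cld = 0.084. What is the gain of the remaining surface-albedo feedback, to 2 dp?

0.09

Amplification A = ΔT/ΔT₀ = 4.52/2.1 = 2.152.
Total gain g = 1 − 1/A = 1 − 1/2.152 = 0.5353.
Known gains sum to 0.36 + 0.084 = 0.444.
g_alb = 0.5353 − 0.444 = 0.09.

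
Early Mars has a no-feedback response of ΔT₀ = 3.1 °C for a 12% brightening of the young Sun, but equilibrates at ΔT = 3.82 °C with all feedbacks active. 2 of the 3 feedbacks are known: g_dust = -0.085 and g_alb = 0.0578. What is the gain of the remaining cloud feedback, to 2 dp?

0.22

Amplification A = ΔT/ΔT₀ = 3.82/3.1 = 1.232.
Total gain g = 1 − 1/A = 1 − 1/1.232 = 0.1883.
Known gains sum to -0.085 + 0.0578 = -0.0272.
g_cld = 0.1883 + 0.0272 = 0.22.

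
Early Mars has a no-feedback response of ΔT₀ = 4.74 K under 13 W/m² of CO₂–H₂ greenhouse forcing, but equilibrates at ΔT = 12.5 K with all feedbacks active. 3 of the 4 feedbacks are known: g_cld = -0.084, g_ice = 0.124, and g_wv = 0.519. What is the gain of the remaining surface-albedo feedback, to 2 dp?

Amplification A = ΔT/ΔT₀ = 12.5/4.74 = 2.637.
Total gain g = 1 − 1/A = 1 − 1/2.637 = 0.6208.
Known gains sum to -0.084 + 0.124 + 0.519 = 0.559.
g_alb = 0.6208 − 0.559 = 0.06.

0.06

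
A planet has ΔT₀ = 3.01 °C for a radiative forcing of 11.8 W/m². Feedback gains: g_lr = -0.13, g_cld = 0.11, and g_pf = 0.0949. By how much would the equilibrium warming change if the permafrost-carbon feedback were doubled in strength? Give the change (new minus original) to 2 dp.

Original: g = 0.0749, ΔT = 3.01/(1−0.0749) = 3.2537 °C.
With doubled permafrost-carbon: g' = 0.1698, ΔT' = 3.01/(1−0.1698) = 3.6256 °C.
Change = 3.6256 − 3.2537 = 0.37 °C.

0.37 °C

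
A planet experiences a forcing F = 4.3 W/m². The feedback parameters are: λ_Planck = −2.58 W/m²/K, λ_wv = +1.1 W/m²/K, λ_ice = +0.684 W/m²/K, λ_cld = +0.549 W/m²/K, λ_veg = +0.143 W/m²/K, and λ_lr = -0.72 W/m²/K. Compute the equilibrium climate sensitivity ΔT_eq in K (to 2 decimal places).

Net feedback parameter λ = (−2.58) + (+1.1) + (+0.684) + (+0.549) + (+0.143) + (-0.72) = -0.824 W/m²/K.
ΔT = −F/λ = −4.3/(-0.824) = 5.22 K.

5.22 K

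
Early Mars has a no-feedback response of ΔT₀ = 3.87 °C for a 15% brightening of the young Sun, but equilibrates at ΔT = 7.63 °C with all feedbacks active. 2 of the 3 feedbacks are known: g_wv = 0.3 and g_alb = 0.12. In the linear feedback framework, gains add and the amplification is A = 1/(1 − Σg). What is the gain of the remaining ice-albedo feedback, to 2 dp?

0.07

Amplification A = ΔT/ΔT₀ = 7.63/3.87 = 1.972.
Total gain g = 1 − 1/A = 1 − 1/1.972 = 0.4929.
Known gains sum to 0.3 + 0.12 = 0.42.
g_ice = 0.4929 − 0.42 = 0.07.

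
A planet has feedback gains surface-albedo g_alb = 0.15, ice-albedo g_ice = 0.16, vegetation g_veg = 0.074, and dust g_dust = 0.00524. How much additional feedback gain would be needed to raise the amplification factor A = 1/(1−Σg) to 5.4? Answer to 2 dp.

0.43

Current total gain = 0.38924.
Target gain for A = 5.4: g* = 1 − 1/5.4 = 0.8148.
Additional gain needed = 0.8148 − 0.38924 = 0.43.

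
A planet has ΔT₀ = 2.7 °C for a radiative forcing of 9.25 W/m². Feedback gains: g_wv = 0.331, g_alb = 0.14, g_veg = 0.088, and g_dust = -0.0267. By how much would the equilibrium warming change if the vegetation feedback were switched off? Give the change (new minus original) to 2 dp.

-0.91 °C

Original: g = 0.5323, ΔT = 2.7/(1−0.5323) = 5.7729 °C.
Without vegetation: g' = 0.4443, ΔT' = 2.7/(1−0.4443) = 4.8587 °C.
Change = 4.8587 − 5.7729 = -0.91 °C.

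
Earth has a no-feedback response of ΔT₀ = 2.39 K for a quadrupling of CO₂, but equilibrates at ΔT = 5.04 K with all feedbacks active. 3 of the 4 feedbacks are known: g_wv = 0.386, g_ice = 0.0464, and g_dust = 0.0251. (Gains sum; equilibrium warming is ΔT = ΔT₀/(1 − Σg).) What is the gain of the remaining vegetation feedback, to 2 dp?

Amplification A = ΔT/ΔT₀ = 5.04/2.39 = 2.109.
Total gain g = 1 − 1/A = 1 − 1/2.109 = 0.5258.
Known gains sum to 0.386 + 0.0464 + 0.0251 = 0.4575.
g_veg = 0.5258 − 0.4575 = 0.07.

0.07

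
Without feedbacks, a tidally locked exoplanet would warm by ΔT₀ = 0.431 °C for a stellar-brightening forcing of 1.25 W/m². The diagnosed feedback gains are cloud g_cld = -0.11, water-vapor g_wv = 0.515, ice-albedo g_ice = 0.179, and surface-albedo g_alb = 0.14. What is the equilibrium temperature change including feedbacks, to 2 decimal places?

1.56 °C

Total gain g = -0.11 + 0.515 + 0.179 + 0.14 = 0.724.
Amplification A = 1/(1 − 0.724) = 3.623.
ΔT = 0.431 × 3.623 = 1.56 °C.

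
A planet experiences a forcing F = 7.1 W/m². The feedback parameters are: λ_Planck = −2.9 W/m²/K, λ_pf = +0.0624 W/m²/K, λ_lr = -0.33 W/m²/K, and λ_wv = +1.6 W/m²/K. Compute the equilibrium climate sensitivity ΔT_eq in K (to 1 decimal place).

Net feedback parameter λ = (−2.9) + (+0.0624) + (-0.33) + (+1.6) = -1.5676 W/m²/K.
ΔT = −F/λ = −7.1/(-1.5676) = 4.5 K.

4.5 K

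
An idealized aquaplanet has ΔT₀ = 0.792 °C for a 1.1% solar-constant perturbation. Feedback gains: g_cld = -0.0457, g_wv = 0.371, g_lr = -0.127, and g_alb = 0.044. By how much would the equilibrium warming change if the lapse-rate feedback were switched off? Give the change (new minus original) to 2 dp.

Original: g = 0.2423, ΔT = 0.792/(1−0.2423) = 1.0453 °C.
Without lapse-rate: g' = 0.3693, ΔT' = 0.792/(1−0.3693) = 1.2557 °C.
Change = 1.2557 − 1.0453 = 0.21 °C.

0.21 °C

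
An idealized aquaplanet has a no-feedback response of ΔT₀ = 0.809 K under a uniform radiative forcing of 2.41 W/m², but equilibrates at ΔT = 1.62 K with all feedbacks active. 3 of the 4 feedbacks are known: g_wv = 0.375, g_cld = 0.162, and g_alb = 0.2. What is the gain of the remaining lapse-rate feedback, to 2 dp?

Amplification A = ΔT/ΔT₀ = 1.62/0.809 = 2.002.
Total gain g = 1 − 1/A = 1 − 1/2.002 = 0.5005.
Known gains sum to 0.375 + 0.162 + 0.2 = 0.737.
g_lr = 0.5005 − 0.737 = -0.24.

-0.24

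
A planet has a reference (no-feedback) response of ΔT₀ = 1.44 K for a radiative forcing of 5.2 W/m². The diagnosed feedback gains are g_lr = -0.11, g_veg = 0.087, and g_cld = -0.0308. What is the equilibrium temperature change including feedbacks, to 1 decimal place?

1.4 K

Total gain g = -0.11 + 0.087 − 0.0308 = -0.0538.
Amplification A = 1/(1 + 0.0538) = 0.9489.
ΔT = 1.44 × 0.9489 = 1.4 K.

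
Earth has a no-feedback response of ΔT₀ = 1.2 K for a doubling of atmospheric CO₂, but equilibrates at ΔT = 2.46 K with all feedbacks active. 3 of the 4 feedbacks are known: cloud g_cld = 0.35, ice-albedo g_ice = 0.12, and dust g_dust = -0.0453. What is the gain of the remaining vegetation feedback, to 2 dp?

Amplification A = ΔT/ΔT₀ = 2.46/1.2 = 2.05.
Total gain g = 1 − 1/A = 1 − 1/2.05 = 0.5122.
Known gains sum to 0.35 + 0.12 − 0.0453 = 0.4247.
g_veg = 0.5122 − 0.4247 = 0.09.

0.09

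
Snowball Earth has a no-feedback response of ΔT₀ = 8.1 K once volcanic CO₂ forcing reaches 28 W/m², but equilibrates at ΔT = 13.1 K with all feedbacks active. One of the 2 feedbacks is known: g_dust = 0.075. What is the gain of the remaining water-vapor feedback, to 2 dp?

Amplification A = ΔT/ΔT₀ = 13.1/8.1 = 1.617.
Total gain g = 1 − 1/A = 1 − 1/1.617 = 0.3816.
The known gain is 0.075.
g_wv = 0.3816 − 0.075 = 0.31.

0.31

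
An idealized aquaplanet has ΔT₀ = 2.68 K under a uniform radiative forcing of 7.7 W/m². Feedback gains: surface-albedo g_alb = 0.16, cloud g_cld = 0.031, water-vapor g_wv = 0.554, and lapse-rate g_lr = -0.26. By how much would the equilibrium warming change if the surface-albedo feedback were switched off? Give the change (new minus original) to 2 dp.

-1.23 K

Original: g = 0.485, ΔT = 2.68/(1−0.485) = 5.2039 K.
Without surface-albedo: g' = 0.325, ΔT' = 2.68/(1−0.325) = 3.9704 K.
Change = 3.9704 − 5.2039 = -1.23 K.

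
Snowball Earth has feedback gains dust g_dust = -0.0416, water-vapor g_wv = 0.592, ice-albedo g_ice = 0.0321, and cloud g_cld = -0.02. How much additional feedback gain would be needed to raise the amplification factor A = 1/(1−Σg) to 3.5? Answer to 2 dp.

0.15

Current total gain = 0.5625.
Target gain for A = 3.5: g* = 1 − 1/3.5 = 0.7143.
Additional gain needed = 0.7143 − 0.5625 = 0.15.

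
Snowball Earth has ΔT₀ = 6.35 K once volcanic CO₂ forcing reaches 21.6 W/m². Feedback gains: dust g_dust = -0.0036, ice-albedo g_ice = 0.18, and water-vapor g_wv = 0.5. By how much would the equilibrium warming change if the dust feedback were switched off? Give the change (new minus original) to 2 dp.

0.22 K

Original: g = 0.6764, ΔT = 6.35/(1−0.6764) = 19.6230 K.
Without dust: g' = 0.68, ΔT' = 6.35/(1−0.68) = 19.8438 K.
Change = 19.8438 − 19.6230 = 0.22 K.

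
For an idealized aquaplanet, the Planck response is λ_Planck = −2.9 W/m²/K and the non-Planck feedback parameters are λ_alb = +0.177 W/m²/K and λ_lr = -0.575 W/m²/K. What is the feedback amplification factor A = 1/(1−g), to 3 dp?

0.879

Convert to gains: g_alb = 0.177/2.9 = 0.06103; g_lr = -0.575/2.9 = -0.1983.
Total gain g = -0.13727.
A = 1/(1 + 0.13727) = 0.879.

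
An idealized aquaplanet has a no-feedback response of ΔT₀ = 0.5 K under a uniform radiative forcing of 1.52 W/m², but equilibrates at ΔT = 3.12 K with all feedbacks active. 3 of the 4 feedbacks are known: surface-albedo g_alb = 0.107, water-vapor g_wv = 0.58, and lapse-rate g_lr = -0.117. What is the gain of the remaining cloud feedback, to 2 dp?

Amplification A = ΔT/ΔT₀ = 3.12/0.5 = 6.24.
Total gain g = 1 − 1/A = 1 − 1/6.24 = 0.8397.
Known gains sum to 0.107 + 0.58 − 0.117 = 0.57.
g_cld = 0.8397 − 0.57 = 0.27.

0.27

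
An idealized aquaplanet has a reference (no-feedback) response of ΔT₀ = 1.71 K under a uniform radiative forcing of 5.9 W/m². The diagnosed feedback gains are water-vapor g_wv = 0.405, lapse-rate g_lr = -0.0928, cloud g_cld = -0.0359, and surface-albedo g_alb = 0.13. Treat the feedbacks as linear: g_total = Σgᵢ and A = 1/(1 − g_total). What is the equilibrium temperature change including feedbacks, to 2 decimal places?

2.88 K

Total gain g = 0.405 − 0.0928 − 0.0359 + 0.13 = 0.4063.
Amplification A = 1/(1 − 0.4063) = 1.684.
ΔT = 1.71 × 1.684 = 2.88 K.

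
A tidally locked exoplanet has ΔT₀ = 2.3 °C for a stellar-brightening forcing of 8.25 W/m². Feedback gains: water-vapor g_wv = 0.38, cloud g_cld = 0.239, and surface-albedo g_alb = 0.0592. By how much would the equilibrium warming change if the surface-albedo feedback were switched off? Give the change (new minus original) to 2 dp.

-1.11 °C

Original: g = 0.6782, ΔT = 2.3/(1−0.6782) = 7.1473 °C.
Without surface-albedo: g' = 0.619, ΔT' = 2.3/(1−0.619) = 6.0367 °C.
Change = 6.0367 − 7.1473 = -1.11 °C.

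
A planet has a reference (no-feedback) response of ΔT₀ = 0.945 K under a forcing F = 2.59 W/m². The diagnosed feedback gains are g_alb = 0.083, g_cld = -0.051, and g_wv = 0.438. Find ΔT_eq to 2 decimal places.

Total gain g = 0.083 − 0.051 + 0.438 = 0.47.
Amplification A = 1/(1 − 0.47) = 1.887.
ΔT = 0.945 × 1.887 = 1.78 K.

1.78 K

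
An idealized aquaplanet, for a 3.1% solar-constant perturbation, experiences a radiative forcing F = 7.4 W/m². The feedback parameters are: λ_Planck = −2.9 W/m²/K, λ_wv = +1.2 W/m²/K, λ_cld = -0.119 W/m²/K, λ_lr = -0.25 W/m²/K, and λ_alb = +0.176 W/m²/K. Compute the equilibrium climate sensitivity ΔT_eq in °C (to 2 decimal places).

Net feedback parameter λ = (−2.9) + (+1.2) + (-0.119) + (-0.25) + (+0.176) = -1.893 W/m²/K.
ΔT = −F/λ = −7.4/(-1.893) = 3.91 °C.

3.91 °C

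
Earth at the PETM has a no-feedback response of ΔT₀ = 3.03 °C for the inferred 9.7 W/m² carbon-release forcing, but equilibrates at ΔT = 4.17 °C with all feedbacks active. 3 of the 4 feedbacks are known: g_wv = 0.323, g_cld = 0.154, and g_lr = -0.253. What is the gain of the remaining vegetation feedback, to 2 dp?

0.05

Amplification A = ΔT/ΔT₀ = 4.17/3.03 = 1.376.
Total gain g = 1 − 1/A = 1 − 1/1.376 = 0.2733.
Known gains sum to 0.323 + 0.154 − 0.253 = 0.224.
g_veg = 0.2733 − 0.224 = 0.05.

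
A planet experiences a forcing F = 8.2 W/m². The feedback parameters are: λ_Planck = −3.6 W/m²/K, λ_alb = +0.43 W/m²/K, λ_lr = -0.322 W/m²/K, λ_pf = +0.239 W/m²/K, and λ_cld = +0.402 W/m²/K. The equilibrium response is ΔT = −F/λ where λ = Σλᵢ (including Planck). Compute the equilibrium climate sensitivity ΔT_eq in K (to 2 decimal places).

Net feedback parameter λ = (−3.6) + (+0.43) + (-0.322) + (+0.239) + (+0.402) = -2.851 W/m²/K.
ΔT = −F/λ = −8.2/(-2.851) = 2.88 K.

2.88 K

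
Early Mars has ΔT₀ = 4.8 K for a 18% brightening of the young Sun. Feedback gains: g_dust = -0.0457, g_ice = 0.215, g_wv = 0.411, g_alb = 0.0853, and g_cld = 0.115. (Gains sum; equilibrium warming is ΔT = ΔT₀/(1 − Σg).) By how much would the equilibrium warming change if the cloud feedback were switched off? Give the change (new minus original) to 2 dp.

-7.52 K

Original: g = 0.7806, ΔT = 4.8/(1−0.7806) = 21.8778 K.
Without cloud: g' = 0.6656, ΔT' = 4.8/(1−0.6656) = 14.3541 K.
Change = 14.3541 − 21.8778 = -7.52 K.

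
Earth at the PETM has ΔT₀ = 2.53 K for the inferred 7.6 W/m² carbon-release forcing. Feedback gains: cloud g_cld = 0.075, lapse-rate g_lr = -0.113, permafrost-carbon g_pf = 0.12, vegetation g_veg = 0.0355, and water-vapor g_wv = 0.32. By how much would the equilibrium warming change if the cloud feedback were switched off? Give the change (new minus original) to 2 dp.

-0.53 K

Original: g = 0.4375, ΔT = 2.53/(1−0.4375) = 4.4978 K.
Without cloud: g' = 0.3625, ΔT' = 2.53/(1−0.3625) = 3.9686 K.
Change = 3.9686 − 4.4978 = -0.53 K.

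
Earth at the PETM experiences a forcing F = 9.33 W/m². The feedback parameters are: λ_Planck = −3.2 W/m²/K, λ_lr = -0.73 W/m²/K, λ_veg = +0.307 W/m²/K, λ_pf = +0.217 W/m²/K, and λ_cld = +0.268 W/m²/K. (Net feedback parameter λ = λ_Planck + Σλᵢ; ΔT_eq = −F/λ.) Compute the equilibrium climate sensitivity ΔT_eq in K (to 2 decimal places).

Net feedback parameter λ = (−3.2) + (-0.73) + (+0.307) + (+0.217) + (+0.268) = -3.138 W/m²/K.
ΔT = −F/λ = −9.33/(-3.138) = 2.97 K.

2.97 K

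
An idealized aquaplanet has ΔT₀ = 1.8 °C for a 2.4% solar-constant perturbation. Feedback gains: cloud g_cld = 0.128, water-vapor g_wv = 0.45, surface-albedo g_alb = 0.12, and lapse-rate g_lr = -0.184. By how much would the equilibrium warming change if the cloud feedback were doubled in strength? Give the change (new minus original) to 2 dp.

1.32 °C

Original: g = 0.514, ΔT = 1.8/(1−0.514) = 3.7037 °C.
With doubled cloud: g' = 0.642, ΔT' = 1.8/(1−0.642) = 5.0279 °C.
Change = 5.0279 − 3.7037 = 1.32 °C.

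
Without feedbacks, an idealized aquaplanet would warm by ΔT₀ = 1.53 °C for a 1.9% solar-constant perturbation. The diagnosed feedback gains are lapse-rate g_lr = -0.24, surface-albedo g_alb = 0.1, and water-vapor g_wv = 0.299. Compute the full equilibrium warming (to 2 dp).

Total gain g = -0.24 + 0.1 + 0.299 = 0.159.
Amplification A = 1/(1 − 0.159) = 1.189.
ΔT = 1.53 × 1.189 = 1.82 °C.

1.82 °C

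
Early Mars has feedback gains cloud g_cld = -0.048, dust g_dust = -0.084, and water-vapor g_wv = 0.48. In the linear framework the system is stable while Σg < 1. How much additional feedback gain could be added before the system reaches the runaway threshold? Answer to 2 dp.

Current total gain = -0.048 − 0.084 + 0.48 = 0.348.
Margin to runaway = 1 − 0.348 = 0.65.

0.65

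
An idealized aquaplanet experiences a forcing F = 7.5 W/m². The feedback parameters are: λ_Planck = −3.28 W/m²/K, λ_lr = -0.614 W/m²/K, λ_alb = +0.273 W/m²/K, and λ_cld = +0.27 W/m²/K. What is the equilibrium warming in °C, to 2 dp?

2.24 °C

Net feedback parameter λ = (−3.28) + (-0.614) + (+0.273) + (+0.27) = -3.351 W/m²/K.
ΔT = −F/λ = −7.5/(-3.351) = 2.24 °C.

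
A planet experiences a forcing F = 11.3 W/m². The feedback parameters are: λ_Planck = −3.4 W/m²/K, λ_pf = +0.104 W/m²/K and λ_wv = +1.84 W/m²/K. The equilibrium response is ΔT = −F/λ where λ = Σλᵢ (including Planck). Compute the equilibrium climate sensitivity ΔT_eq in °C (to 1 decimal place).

7.8 °C

Net feedback parameter λ = (−3.4) + (+0.104) + (+1.84) = -1.456 W/m²/K.
ΔT = −F/λ = −11.3/(-1.456) = 7.8 °C.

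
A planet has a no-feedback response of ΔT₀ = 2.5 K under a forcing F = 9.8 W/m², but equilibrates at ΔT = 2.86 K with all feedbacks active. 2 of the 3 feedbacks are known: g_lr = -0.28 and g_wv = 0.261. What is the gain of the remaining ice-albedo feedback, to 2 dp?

0.14

Amplification A = ΔT/ΔT₀ = 2.86/2.5 = 1.144.
Total gain g = 1 − 1/A = 1 − 1/1.144 = 0.1259.
Known gains sum to -0.28 + 0.261 = -0.019.
g_ice = 0.1259 + 0.019 = 0.14.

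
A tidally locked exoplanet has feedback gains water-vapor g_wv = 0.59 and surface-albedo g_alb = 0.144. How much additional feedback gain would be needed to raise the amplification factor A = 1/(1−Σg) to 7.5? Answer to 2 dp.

0.13

Current total gain = 0.734.
Target gain for A = 7.5: g* = 1 − 1/7.5 = 0.8667.
Additional gain needed = 0.8667 − 0.734 = 0.13.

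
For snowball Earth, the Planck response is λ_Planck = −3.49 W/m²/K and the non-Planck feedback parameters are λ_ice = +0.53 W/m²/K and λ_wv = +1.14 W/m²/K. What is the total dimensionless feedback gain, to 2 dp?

Convert to gains: g_ice = 0.53/3.49 = 0.1519; g_wv = 1.14/3.49 = 0.3266.
Total gain g = 0.4785.

0.48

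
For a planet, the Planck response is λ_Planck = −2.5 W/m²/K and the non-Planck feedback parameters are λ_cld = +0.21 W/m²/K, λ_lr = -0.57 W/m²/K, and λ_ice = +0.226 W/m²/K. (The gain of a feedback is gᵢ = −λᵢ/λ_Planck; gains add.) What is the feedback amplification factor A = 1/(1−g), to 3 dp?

0.949

Convert to gains: g_cld = 0.21/2.5 = 0.084; g_lr = -0.57/2.5 = -0.228; g_ice = 0.226/2.5 = 0.0904.
Total gain g = -0.0536.
A = 1/(1 + 0.0536) = 0.949.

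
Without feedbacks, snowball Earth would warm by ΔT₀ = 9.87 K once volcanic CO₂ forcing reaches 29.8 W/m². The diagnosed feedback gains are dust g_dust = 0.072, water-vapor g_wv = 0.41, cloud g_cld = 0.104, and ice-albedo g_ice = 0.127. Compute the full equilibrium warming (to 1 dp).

Total gain g = 0.072 + 0.41 + 0.104 + 0.127 = 0.713.
Amplification A = 1/(1 − 0.713) = 3.484.
ΔT = 9.87 × 3.484 = 34.4 K.

34.4 K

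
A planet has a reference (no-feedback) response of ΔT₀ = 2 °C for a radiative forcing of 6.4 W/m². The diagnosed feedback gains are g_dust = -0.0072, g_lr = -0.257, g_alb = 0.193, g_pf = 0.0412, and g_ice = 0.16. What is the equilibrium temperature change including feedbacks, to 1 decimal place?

2.3 °C

Total gain g = -0.0072 − 0.257 + 0.193 + 0.0412 + 0.16 = 0.13.
Amplification A = 1/(1 − 0.13) = 1.149.
ΔT = 2 × 1.149 = 2.3 °C.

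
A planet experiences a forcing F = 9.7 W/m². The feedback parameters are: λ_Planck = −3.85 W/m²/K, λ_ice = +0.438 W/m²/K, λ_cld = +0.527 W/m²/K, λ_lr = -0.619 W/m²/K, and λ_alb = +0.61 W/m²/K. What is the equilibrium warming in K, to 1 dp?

3.4 K

Net feedback parameter λ = (−3.85) + (+0.438) + (+0.527) + (-0.619) + (+0.61) = -2.894 W/m²/K.
ΔT = −F/λ = −9.7/(-2.894) = 3.4 K.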